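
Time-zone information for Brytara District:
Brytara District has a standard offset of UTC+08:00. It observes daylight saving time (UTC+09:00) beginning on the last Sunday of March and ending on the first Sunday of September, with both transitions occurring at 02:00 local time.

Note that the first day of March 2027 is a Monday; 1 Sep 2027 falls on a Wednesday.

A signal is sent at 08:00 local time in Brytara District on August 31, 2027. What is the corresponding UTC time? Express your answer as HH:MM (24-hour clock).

1 March 2027 is a Monday, so Sundays fall on 7, 14, 21, 28; the last is March 28.
1 September 2027 is a Wednesday, so the first Sunday is September 5.
August 31, 2027 lies within the daylight-saving period (28 March – 5 September), so Brytara District is on daylight time, UTC+09:00.
08:00 local − 9h = 23:00 UTC (rolling into the previous day, 30 August 2027).

23:00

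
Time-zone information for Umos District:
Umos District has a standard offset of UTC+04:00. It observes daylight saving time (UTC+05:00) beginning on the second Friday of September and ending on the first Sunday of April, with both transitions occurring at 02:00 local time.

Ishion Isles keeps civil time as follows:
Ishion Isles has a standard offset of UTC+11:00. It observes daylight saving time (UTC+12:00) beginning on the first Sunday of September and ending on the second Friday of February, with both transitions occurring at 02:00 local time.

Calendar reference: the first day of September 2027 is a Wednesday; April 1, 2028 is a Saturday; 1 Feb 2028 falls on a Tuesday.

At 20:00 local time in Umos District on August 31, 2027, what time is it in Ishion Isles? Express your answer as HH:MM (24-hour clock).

1 September 2027 is a Wednesday, so the first Friday is September 3 and the second is September 10.
1 April 2028 is a Saturday, so the first Sunday is April 2.
August 31, 2027 does not fall between 10 September 2027 and 2 April 2028, so daylight saving is not in effect and Umos District is at UTC+04:00.
20:00 Umos District − 4h = 16:00 UTC.
1 September 2027 is a Wednesday, so the first Sunday is September 5.
1 February 2028 is a Tuesday, so the first Friday is February 4 and the second is February 11.
At the standard offset (UTC+11:00), 16:00 UTC + 11h = 03:00 Ishion Isles standard time (rolling into the next day, 1 September 2027).
The standard-time date in Ishion Isles, September 1, 2027, does not fall between 5 September 2027 and 11 February 2028, so daylight saving is not in effect and Ishion Isles is at UTC+11:00.
16:00 UTC + 11h = 03:00 Ishion Isles (rolling into the next day, 1 September 2027).

03:00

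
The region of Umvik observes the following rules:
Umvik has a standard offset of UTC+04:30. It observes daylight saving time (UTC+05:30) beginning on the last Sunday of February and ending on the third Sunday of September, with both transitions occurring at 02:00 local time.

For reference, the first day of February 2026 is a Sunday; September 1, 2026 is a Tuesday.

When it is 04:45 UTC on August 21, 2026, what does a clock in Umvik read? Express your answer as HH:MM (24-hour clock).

10:15

1 February 2026 is a Sunday, so Sundays fall on 1, 8, 15, 22; the last is February 22.
1 September 2026 is a Tuesday, so the first Sunday is September 6 and the third is September 20.
At the standard offset (UTC+04:30), 04:45 UTC + 4h30m = 09:15 Umvik standard time.
The standard-time date in Umvik, August 21, 2026, falls between 22 February and 20 September, so daylight saving is in effect and Umvik is at UTC+05:30.
04:45 UTC + 5h30m = 10:15 local.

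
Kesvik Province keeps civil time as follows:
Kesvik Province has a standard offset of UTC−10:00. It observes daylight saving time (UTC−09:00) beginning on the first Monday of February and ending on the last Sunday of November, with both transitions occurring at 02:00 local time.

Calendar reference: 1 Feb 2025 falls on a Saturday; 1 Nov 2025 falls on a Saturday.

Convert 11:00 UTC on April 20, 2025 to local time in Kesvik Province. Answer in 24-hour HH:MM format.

1 February 2025 is a Saturday, so the first Monday is February 3.
1 November 2025 is a Saturday, so Sundays fall on 2, 9, 16, 23, 30; the last is November 30.
At the standard offset (UTC−10:00), 11:00 UTC − 10h = 01:00 Kesvik Province standard time.
The standard-time date in Kesvik Province, April 20, 2025, lies within the daylight-saving period (3 February – 30 November), so Kesvik Province is on daylight time, UTC−09:00.
11:00 UTC − 9h = 02:00 local.

02:00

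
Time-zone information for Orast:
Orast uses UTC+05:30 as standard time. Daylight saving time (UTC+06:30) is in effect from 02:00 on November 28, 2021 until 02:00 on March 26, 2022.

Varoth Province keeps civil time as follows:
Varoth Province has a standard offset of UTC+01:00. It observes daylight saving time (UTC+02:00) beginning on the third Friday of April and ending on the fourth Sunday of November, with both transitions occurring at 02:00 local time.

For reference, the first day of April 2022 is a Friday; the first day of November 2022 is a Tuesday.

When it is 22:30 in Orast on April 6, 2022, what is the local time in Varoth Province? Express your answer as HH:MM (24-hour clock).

April 6, 2022 is outside the daylight-saving period (28 November 2021 – 26 March 2022), so Orast is on standard time, UTC+05:30.
22:30 Orast − 5h30m = 17:00 UTC.
1 April 2022 is a Friday, so the first Friday is April 1 and the third is April 15.
1 November 2022 is a Tuesday, so the first Sunday is November 6 and the fourth is November 27.
At the standard offset (UTC+01:00), 17:00 UTC + 1h = 18:00 Varoth Province standard time.
Daylight saving runs 15 April – 27 November; the standard-time date in Varoth Province, April 6, 2022, is outside that window, so Varoth Province is on standard time at UTC+01:00.
17:00 UTC + 1h = 18:00 Varoth Province.

18:00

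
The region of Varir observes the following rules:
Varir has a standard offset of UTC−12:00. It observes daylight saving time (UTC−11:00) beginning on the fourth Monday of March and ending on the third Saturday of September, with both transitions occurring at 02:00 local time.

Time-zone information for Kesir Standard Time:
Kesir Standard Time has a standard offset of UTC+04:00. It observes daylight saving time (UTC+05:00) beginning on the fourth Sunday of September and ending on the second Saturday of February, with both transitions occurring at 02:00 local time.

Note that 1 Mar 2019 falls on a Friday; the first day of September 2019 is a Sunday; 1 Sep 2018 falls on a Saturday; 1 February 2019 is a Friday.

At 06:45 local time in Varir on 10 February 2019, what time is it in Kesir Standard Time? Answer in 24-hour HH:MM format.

1 March 2019 is a Friday, so the first Monday is March 4 and the fourth is March 25.
1 September 2019 is a Sunday, so the first Saturday is September 7 and the third is September 21.
Daylight saving runs 25 March – 21 September; 10 February 2019 is outside that window, so Varir is on standard time at UTC−12:00.
06:45 Varir + 12h = 18:45 UTC.
1 September 2018 is a Saturday, so the first Sunday is September 2 and the fourth is September 23.
1 February 2019 is a Friday, so the first Saturday is February 2 and the second is February 9.
At the standard offset (UTC+04:00), 18:45 UTC + 4h = 22:45 Kesir Standard Time standard time.
The standard-time date in Kesir Standard Time, 10 February 2019, does not fall between 23 September 2018 and 9 February 2019, so daylight saving is not in effect and Kesir Standard Time is at UTC+04:00.
18:45 UTC + 4h = 22:45 Kesir Standard Time.

22:45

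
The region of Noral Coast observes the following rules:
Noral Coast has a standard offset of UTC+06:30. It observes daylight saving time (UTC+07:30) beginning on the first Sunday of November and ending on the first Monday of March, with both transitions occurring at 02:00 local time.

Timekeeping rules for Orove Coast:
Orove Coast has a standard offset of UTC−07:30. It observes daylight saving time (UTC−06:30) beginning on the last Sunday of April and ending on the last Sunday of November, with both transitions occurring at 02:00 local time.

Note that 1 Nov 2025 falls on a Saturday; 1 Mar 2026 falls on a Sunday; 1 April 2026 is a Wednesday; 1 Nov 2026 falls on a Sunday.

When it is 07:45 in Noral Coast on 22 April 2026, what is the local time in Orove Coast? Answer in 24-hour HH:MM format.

1 November 2025 is a Saturday, so the first Sunday is November 2.
1 March 2026 is a Sunday, so the first Monday is March 2.
22 April 2026 does not fall between 2 November 2025 and 2 March 2026, so daylight saving is not in effect and Noral Coast is at UTC+06:30.
07:45 Noral Coast − 6h30m = 01:15 UTC.
1 April 2026 is a Wednesday, so Sundays fall on 5, 12, 19, 26; the last is April 26.
1 November 2026 is a Sunday, so Sundays fall on 1, 8, 15, 22, 29; the last is November 29.
At the standard offset (UTC−07:30), 01:15 UTC − 7h30m = 17:45 Orove Coast standard time (rolling into the previous day, 21 April 2026).
Daylight saving runs 26 April – 29 November; the standard-time date in Orove Coast, 21 April 2026, is outside that window, so Orove Coast is on standard time at UTC−07:30.
01:15 UTC − 7h30m = 17:45 Orove Coast (rolling into the previous day, 21 April 2026).

17:45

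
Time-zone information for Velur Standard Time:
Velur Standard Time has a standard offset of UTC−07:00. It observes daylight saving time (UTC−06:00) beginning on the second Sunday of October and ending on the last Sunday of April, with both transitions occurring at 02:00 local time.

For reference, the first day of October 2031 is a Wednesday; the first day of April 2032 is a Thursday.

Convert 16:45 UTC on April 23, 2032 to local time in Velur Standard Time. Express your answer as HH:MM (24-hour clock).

10:45

1 October 2031 is a Wednesday, so the first Sunday is October 5 and the second is October 12.
1 April 2032 is a Thursday, so Sundays fall on 4, 11, 18, 25; the last is April 25.
At the standard offset (UTC−07:00), 16:45 UTC − 7h = 09:45 Velur Standard Time standard time.
Daylight saving runs 12 October 2031 – 25 April 2032; the standard-time date in Velur Standard Time, April 23, 2032, is inside that window, so Velur Standard Time is at UTC−06:00.
16:45 UTC − 6h = 10:45 local.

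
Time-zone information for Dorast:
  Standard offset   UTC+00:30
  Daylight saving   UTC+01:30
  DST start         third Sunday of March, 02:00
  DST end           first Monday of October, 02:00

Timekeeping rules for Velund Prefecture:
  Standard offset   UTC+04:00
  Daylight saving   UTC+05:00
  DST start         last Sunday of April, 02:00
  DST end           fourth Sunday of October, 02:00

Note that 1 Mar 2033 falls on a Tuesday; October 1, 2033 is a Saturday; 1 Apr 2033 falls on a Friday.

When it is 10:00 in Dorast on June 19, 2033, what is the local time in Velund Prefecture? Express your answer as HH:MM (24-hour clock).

1 March 2033 is a Tuesday, so the first Sunday is March 6 and the third is March 20.
1 October 2033 is a Saturday, so the first Monday is October 3.
June 19, 2033 lies within the daylight-saving period (20 March – 3 October), so Dorast is on daylight time, UTC+01:30.
10:00 Dorast − 1h30m = 08:30 UTC.
1 April 2033 is a Friday, so Sundays fall on 3, 10, 17, 24; the last is April 24.
1 October 2033 is a Saturday, so the first Sunday is October 2 and the fourth is October 23.
At the standard offset (UTC+04:00), 08:30 UTC + 4h = 12:30 Velund Prefecture standard time.
The standard-time date in Velund Prefecture, June 19, 2033, falls between 24 April and 23 October, so daylight saving is in effect and Velund Prefecture is at UTC+05:00.
08:30 UTC + 5h = 13:30 Velund Prefecture.

13:30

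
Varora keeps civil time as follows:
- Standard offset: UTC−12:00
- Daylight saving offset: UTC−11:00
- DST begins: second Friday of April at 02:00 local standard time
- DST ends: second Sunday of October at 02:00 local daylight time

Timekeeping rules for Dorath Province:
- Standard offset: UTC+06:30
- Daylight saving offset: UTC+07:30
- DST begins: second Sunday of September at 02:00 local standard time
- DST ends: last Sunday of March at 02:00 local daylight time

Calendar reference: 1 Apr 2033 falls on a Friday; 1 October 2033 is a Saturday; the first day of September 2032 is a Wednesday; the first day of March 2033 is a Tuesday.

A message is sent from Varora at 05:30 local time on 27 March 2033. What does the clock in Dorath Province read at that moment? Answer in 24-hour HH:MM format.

00:00

1 April 2033 is a Friday, so the first Friday is April 1 and the second is April 8.
1 October 2033 is a Saturday, so the first Sunday is October 2 and the second is October 9.
27 March 2033 is outside the daylight-saving period (8 April – 9 October), so Varora is on standard time, UTC−12:00.
05:30 Varora + 12h = 17:30 UTC.
1 September 2032 is a Wednesday, so the first Sunday is September 5 and the second is September 12.
1 March 2033 is a Tuesday, so Sundays fall on 6, 13, 20, 27; the last is March 27.
At the standard offset (UTC+06:30), 17:30 UTC + 6h30m = 00:00 Dorath Province standard time (rolling into the next day, 28 March 2033).
The standard-time date in Dorath Province, 28 March 2033, is outside the daylight-saving period (12 September 2032 – 27 March 2033), so Dorath Province is on standard time, UTC+06:30.
17:30 UTC + 6h30m = 00:00 Dorath Province (rolling into the next day, 28 March 2033).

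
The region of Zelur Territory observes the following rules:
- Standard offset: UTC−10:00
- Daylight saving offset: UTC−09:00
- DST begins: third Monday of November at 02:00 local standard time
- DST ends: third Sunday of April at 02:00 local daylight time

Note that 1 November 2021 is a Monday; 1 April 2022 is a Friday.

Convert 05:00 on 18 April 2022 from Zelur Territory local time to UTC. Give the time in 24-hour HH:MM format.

1 November 2021 is a Monday, so the first Monday is November 1 and the third is November 15.
1 April 2022 is a Friday, so the first Sunday is April 3 and the third is April 17.
18 April 2022 is outside the daylight-saving period (15 November 2021 – 17 April 2022), so Zelur Territory is on standard time, UTC−10:00.
05:00 local + 10h = 15:00 UTC.

15:00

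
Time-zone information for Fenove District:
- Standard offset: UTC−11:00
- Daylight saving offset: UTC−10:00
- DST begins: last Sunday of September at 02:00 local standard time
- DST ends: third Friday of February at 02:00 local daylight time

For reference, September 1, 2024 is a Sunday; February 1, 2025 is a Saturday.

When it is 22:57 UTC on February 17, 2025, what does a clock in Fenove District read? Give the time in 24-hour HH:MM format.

1 September 2024 is a Sunday, so Sundays fall on 1, 8, 15, 22, 29; the last is September 29.
1 February 2025 is a Saturday, so the first Friday is February 7 and the third is February 21.
At the standard offset (UTC−11:00), 22:57 UTC − 11h = 11:57 Fenove District standard time.
The standard-time date in Fenove District, February 17, 2025, lies within the daylight-saving period (29 September 2024 – 21 February 2025), so Fenove District is on daylight time, UTC−10:00.
22:57 UTC − 10h = 12:57 local.

12:57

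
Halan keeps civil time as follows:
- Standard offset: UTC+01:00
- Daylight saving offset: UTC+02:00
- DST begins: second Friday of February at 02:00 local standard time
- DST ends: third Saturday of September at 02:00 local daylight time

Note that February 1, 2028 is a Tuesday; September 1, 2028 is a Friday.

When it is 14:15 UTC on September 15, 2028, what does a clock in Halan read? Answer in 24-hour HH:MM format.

1 February 2028 is a Tuesday, so the first Friday is February 4 and the second is February 11.
1 September 2028 is a Friday, so the first Saturday is September 2 and the third is September 16.
At the standard offset (UTC+01:00), 14:15 UTC + 1h = 15:15 Halan standard time.
The standard-time date in Halan, September 15, 2028, falls between 11 February and 16 September, so daylight saving is in effect and Halan is at UTC+02:00.
14:15 UTC + 2h = 16:15 local.

16:15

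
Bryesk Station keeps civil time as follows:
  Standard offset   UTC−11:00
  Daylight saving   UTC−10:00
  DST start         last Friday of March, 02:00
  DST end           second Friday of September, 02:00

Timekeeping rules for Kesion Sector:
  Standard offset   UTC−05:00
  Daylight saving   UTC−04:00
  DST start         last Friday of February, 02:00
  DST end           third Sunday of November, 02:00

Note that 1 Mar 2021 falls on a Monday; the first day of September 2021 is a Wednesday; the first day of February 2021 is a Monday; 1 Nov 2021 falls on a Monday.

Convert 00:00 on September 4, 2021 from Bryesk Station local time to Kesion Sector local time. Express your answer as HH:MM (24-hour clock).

06:00

1 March 2021 is a Monday, so Fridays fall on 5, 12, 19, 26; the last is March 26.
1 September 2021 is a Wednesday, so the first Friday is September 3 and the second is September 10.
Daylight saving runs 26 March – 10 September; September 4, 2021 is inside that window, so Bryesk Station is at UTC−10:00.
00:00 Bryesk Station + 10h = 10:00 UTC.
1 February 2021 is a Monday, so Fridays fall on 5, 12, 19, 26; the last is February 26.
1 November 2021 is a Monday, so the first Sunday is November 7 and the third is November 21.
At the standard offset (UTC−05:00), 10:00 UTC − 5h = 05:00 Kesion Sector standard time.
The standard-time date in Kesion Sector, September 4, 2021, falls between 26 February and 21 November, so daylight saving is in effect and Kesion Sector is at UTC−04:00.
10:00 UTC − 4h = 06:00 Kesion Sector.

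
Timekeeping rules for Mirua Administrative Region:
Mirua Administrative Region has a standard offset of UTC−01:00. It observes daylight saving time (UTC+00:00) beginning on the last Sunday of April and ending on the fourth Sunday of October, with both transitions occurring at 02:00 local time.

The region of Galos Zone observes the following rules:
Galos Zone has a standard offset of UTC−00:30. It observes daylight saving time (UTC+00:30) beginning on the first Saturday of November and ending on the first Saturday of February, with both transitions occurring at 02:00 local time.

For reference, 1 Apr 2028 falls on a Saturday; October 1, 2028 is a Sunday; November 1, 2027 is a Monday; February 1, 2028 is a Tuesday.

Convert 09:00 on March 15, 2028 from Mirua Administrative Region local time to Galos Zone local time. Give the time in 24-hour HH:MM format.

1 April 2028 is a Saturday, so Sundays fall on 2, 9, 16, 23, 30; the last is April 30.
1 October 2028 is a Sunday, so the first Sunday is October 1 and the fourth is October 22.
March 15, 2028 does not fall between 30 April and 22 October, so daylight saving is not in effect and Mirua Administrative Region is at UTC−01:00.
09:00 Mirua Administrative Region + 1h = 10:00 UTC.
1 November 2027 is a Monday, so the first Saturday is November 6.
1 February 2028 is a Tuesday, so the first Saturday is February 5.
At the standard offset (UTC−00:30), 10:00 UTC − 0h30m = 09:30 Galos Zone standard time.
Daylight saving runs 6 November 2027 – 5 February 2028; the standard-time date in Galos Zone, March 15, 2028, is outside that window, so Galos Zone is on standard time at UTC−00:30.
10:00 UTC − 0h30m = 09:30 Galos Zone.

09:30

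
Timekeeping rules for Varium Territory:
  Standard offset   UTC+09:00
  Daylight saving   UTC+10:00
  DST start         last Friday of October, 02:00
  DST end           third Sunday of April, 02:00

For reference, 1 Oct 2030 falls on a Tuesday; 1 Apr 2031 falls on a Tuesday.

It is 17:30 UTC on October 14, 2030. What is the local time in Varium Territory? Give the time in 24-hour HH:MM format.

02:30

1 October 2030 is a Tuesday, so Fridays fall on 4, 11, 18, 25; the last is October 25.
1 April 2031 is a Tuesday, so the first Sunday is April 6 and the third is April 20.
At the standard offset (UTC+09:00), 17:30 UTC + 9h = 02:30 Varium Territory standard time (rolling into the next day, 15 October 2030).
The standard-time date in Varium Territory, October 15, 2030, does not fall between 25 October 2030 and 20 April 2031, so daylight saving is not in effect and Varium Territory is at UTC+09:00.
17:30 UTC + 9h = 02:30 local (rolling into the next day, 15 October 2030).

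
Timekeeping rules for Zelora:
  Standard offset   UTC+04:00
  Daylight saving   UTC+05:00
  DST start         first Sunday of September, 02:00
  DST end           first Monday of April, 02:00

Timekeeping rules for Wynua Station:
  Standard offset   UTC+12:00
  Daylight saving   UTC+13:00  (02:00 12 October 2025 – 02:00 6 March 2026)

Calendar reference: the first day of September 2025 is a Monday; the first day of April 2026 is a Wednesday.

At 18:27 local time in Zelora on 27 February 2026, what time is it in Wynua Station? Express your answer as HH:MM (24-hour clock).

1 September 2025 is a Monday, so the first Sunday is September 7.
1 April 2026 is a Wednesday, so the first Monday is April 6.
Daylight saving runs 7 September 2025 – 6 April 2026; 27 February 2026 is inside that window, so Zelora is at UTC+05:00.
18:27 Zelora − 5h = 13:27 UTC.
At the standard offset (UTC+12:00), 13:27 UTC + 12h = 01:27 Wynua Station standard time (rolling into the next day, 28 February 2026).
The standard-time date in Wynua Station, 28 February 2026, falls between 12 October 2025 and 6 March 2026, so daylight saving is in effect and Wynua Station is at UTC+13:00.
13:27 UTC + 13h = 02:27 Wynua Station (rolling into the next day, 28 February 2026).

02:27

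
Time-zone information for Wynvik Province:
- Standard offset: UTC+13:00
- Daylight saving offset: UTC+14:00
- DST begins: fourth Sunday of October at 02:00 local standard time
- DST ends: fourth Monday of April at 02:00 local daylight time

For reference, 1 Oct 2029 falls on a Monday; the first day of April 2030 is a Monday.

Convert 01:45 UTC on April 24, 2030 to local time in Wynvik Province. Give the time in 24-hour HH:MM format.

1 October 2029 is a Monday, so the first Sunday is October 7 and the fourth is October 28.
1 April 2030 is a Monday, so the first Monday is April 1 and the fourth is April 22.
At the standard offset (UTC+13:00), 01:45 UTC + 13h = 14:45 Wynvik Province standard time.
The standard-time date in Wynvik Province, April 24, 2030, does not fall between 28 October 2029 and 22 April 2030, so daylight saving is not in effect and Wynvik Province is at UTC+13:00.
01:45 UTC + 13h = 14:45 local.

14:45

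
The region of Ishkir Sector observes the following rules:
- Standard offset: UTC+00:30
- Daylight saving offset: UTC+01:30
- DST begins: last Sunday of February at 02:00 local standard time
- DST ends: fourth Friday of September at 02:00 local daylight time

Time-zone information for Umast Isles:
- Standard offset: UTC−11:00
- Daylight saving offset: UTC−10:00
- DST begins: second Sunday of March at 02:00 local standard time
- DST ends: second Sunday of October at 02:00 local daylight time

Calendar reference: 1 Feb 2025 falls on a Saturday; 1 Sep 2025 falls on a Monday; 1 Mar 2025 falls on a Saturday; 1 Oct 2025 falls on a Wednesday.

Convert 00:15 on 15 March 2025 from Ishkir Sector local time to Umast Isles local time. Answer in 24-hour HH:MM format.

12:45

1 February 2025 is a Saturday, so Sundays fall on 2, 9, 16, 23; the last is February 23.
1 September 2025 is a Monday, so the first Friday is September 5 and the fourth is September 26.
15 March 2025 lies within the daylight-saving period (23 February – 26 September), so Ishkir Sector is on daylight time, UTC+01:30.
00:15 Ishkir Sector − 1h30m = 22:45 UTC (rolling into the previous day, 14 March 2025).
1 March 2025 is a Saturday, so the first Sunday is March 2 and the second is March 9.
1 October 2025 is a Wednesday, so the first Sunday is October 5 and the second is October 12.
At the standard offset (UTC−11:00), 22:45 UTC − 11h = 11:45 Umast Isles standard time.
The standard-time date in Umast Isles, 14 March 2025, lies within the daylight-saving period (9 March – 12 October), so Umast Isles is on daylight time, UTC−10:00.
22:45 UTC − 10h = 12:45 Umast Isles.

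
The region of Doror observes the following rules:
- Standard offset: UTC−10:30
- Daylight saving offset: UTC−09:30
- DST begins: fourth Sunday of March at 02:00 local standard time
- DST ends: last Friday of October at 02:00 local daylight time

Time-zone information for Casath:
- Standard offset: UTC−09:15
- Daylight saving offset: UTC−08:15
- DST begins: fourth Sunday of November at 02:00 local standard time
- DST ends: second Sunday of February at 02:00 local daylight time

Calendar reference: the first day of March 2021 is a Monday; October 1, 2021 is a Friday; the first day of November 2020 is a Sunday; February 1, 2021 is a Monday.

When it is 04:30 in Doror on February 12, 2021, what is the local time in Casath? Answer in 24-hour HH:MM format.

06:45

1 March 2021 is a Monday, so the first Sunday is March 7 and the fourth is March 28.
1 October 2021 is a Friday, so Fridays fall on 1, 8, 15, 22, 29; the last is October 29.
February 12, 2021 is outside the daylight-saving period (28 March – 29 October), so Doror is on standard time, UTC−10:30.
04:30 Doror + 10h30m = 15:00 UTC.
1 November 2020 is a Sunday, so the first Sunday is November 1 and the fourth is November 22.
1 February 2021 is a Monday, so the first Sunday is February 7 and the second is February 14.
At the standard offset (UTC−09:15), 15:00 UTC − 9h15m = 05:45 Casath standard time.
The standard-time date in Casath, February 12, 2021, falls between 22 November 2020 and 14 February 2021, so daylight saving is in effect and Casath is at UTC−08:15.
15:00 UTC − 8h15m = 06:45 Casath.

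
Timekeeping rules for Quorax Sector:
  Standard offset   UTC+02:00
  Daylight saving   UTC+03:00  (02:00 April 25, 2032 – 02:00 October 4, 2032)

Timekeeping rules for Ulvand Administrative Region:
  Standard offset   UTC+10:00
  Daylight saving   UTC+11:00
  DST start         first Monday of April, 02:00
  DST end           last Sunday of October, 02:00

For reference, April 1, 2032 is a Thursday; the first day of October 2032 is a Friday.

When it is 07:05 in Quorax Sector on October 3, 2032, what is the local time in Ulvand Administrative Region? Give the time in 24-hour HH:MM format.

October 3, 2032 falls between 25 April and 4 October, so daylight saving is in effect and Quorax Sector is at UTC+03:00.
07:05 Quorax Sector − 3h = 04:05 UTC.
1 April 2032 is a Thursday, so the first Monday is April 5.
1 October 2032 is a Friday, so Sundays fall on 3, 10, 17, 24, 31; the last is October 31.
At the standard offset (UTC+10:00), 04:05 UTC + 10h = 14:05 Ulvand Administrative Region standard time.
Daylight saving runs 5 April – 31 October; the standard-time date in Ulvand Administrative Region, October 3, 2032, is inside that window, so Ulvand Administrative Region is at UTC+11:00.
04:05 UTC + 11h = 15:05 Ulvand Administrative Region.

15:05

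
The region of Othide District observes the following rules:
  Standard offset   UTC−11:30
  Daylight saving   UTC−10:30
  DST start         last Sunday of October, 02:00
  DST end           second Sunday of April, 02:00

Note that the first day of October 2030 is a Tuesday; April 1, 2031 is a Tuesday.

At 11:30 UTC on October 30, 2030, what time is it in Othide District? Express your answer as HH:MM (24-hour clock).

01:00

1 October 2030 is a Tuesday, so Sundays fall on 6, 13, 20, 27; the last is October 27.
1 April 2031 is a Tuesday, so the first Sunday is April 6 and the second is April 13.
At the standard offset (UTC−11:30), 11:30 UTC − 11h30m = 00:00 Othide District standard time.
Daylight saving runs 27 October 2030 – 13 April 2031; the standard-time date in Othide District, October 30, 2030, is inside that window, so Othide District is at UTC−10:30.
11:30 UTC − 10h30m = 01:00 local.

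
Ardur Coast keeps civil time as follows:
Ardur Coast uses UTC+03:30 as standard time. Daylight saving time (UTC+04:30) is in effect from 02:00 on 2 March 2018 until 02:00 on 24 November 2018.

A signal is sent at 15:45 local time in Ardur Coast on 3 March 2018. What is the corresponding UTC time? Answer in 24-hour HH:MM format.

11:15

3 March 2018 lies within the daylight-saving period (2 March – 24 November), so Ardur Coast is on daylight time, UTC+04:30.
15:45 local − 4h30m = 11:15 UTC.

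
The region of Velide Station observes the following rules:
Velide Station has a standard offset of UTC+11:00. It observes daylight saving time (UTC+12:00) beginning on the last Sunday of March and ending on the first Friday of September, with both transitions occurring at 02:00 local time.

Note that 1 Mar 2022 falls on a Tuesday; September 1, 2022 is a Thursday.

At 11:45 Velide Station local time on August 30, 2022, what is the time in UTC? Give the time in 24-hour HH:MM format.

1 March 2022 is a Tuesday, so Sundays fall on 6, 13, 20, 27; the last is March 27.
1 September 2022 is a Thursday, so the first Friday is September 2.
August 30, 2022 lies within the daylight-saving period (27 March – 2 September), so Velide Station is on daylight time, UTC+12:00.
11:45 local − 12h = 23:45 UTC (rolling into the previous day, 29 August 2022).

23:45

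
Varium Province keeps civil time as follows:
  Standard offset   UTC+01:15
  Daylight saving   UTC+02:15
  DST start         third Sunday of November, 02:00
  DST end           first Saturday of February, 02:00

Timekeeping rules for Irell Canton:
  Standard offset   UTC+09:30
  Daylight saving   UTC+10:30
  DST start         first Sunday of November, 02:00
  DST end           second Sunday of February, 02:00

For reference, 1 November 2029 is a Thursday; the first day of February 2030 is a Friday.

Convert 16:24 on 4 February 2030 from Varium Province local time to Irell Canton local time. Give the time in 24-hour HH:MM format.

1 November 2029 is a Thursday, so the first Sunday is November 4 and the third is November 18.
1 February 2030 is a Friday, so the first Saturday is February 2.
4 February 2030 is outside the daylight-saving period (18 November 2029 – 2 February 2030), so Varium Province is on standard time, UTC+01:15.
16:24 Varium Province − 1h15m = 15:09 UTC.
1 November 2029 is a Thursday, so the first Sunday is November 4.
1 February 2030 is a Friday, so the first Sunday is February 3 and the second is February 10.
At the standard offset (UTC+09:30), 15:09 UTC + 9h30m = 00:39 Irell Canton standard time (rolling into the next day, 5 February 2030).
The standard-time date in Irell Canton, 5 February 2030, falls between 4 November 2029 and 10 February 2030, so daylight saving is in effect and Irell Canton is at UTC+10:30.
15:09 UTC + 10h30m = 01:39 Irell Canton (rolling into the next day, 5 February 2030).

01:39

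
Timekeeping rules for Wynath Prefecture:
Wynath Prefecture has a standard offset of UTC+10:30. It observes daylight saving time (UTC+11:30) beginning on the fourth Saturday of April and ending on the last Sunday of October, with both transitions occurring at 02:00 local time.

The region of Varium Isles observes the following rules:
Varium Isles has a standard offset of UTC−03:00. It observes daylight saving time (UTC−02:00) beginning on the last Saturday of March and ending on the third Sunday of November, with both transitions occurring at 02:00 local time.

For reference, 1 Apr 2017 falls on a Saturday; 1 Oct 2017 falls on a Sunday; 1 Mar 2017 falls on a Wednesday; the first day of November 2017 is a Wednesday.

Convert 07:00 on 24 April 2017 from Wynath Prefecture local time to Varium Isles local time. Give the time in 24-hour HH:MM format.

1 April 2017 is a Saturday, so the first Saturday is April 1 and the fourth is April 22.
1 October 2017 is a Sunday, so Sundays fall on 1, 8, 15, 22, 29; the last is October 29.
24 April 2017 lies within the daylight-saving period (22 April – 29 October), so Wynath Prefecture is on daylight time, UTC+11:30.
07:00 Wynath Prefecture − 11h30m = 19:30 UTC (rolling into the previous day, 23 April 2017).
1 March 2017 is a Wednesday, so Saturdays fall on 4, 11, 18, 25; the last is March 25.
1 November 2017 is a Wednesday, so the first Sunday is November 5 and the third is November 19.
At the standard offset (UTC−03:00), 19:30 UTC − 3h = 16:30 Varium Isles standard time.
Daylight saving runs 25 March – 19 November; the standard-time date in Varium Isles, 23 April 2017, is inside that window, so Varium Isles is at UTC−02:00.
19:30 UTC − 2h = 17:30 Varium Isles.

17:30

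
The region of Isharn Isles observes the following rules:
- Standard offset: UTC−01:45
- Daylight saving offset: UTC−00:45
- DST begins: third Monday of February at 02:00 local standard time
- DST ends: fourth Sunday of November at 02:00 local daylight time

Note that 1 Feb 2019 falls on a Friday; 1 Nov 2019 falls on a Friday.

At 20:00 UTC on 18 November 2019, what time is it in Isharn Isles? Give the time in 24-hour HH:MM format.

1 February 2019 is a Friday, so the first Monday is February 4 and the third is February 18.
1 November 2019 is a Friday, so the first Sunday is November 3 and the fourth is November 24.
At the standard offset (UTC−01:45), 20:00 UTC − 1h45m = 18:15 Isharn Isles standard time.
Daylight saving runs 18 February – 24 November; the standard-time date in Isharn Isles, 18 November 2019, is inside that window, so Isharn Isles is at UTC−00:45.
20:00 UTC − 0h45m = 19:15 local.

19:15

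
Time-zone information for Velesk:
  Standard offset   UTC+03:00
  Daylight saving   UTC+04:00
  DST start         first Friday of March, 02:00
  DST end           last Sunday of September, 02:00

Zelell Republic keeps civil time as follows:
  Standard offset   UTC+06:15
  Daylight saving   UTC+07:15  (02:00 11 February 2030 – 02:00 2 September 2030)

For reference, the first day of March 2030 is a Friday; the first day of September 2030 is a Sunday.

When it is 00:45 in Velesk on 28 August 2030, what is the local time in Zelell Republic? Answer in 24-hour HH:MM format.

1 March 2030 is a Friday, so the first Friday is March 1.
1 September 2030 is a Sunday, so Sundays fall on 1, 8, 15, 22, 29; the last is September 29.
28 August 2030 falls between 1 March and 29 September, so daylight saving is in effect and Velesk is at UTC+04:00.
00:45 Velesk − 4h = 20:45 UTC (rolling into the previous day, 27 August 2030).
At the standard offset (UTC+06:15), 20:45 UTC + 6h15m = 03:00 Zelell Republic standard time (rolling into the next day, 28 August 2030).
The standard-time date in Zelell Republic, 28 August 2030, lies within the daylight-saving period (11 February – 2 September), so Zelell Republic is on daylight time, UTC+07:15.
20:45 UTC + 7h15m = 04:00 Zelell Republic (rolling into the next day, 28 August 2030).

04:00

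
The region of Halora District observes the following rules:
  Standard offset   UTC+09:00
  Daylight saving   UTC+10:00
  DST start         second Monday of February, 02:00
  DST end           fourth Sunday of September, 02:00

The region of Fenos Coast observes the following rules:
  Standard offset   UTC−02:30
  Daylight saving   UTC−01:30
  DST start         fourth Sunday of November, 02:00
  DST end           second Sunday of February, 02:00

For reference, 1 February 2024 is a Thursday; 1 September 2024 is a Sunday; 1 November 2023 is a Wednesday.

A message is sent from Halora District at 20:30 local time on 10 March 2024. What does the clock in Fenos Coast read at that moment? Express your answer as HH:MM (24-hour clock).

08:00

1 February 2024 is a Thursday, so the first Monday is February 5 and the second is February 12.
1 September 2024 is a Sunday, so the first Sunday is September 1 and the fourth is September 22.
Daylight saving runs 12 February – 22 September; 10 March 2024 is inside that window, so Halora District is at UTC+10:00.
20:30 Halora District − 10h = 10:30 UTC.
1 November 2023 is a Wednesday, so the first Sunday is November 5 and the fourth is November 26.
1 February 2024 is a Thursday, so the first Sunday is February 4 and the second is February 11.
At the standard offset (UTC−02:30), 10:30 UTC − 2h30m = 08:00 Fenos Coast standard time.
Daylight saving runs 26 November 2023 – 11 February 2024; the standard-time date in Fenos Coast, 10 March 2024, is outside that window, so Fenos Coast is on standard time at UTC−02:30.
10:30 UTC − 2h30m = 08:00 Fenos Coast.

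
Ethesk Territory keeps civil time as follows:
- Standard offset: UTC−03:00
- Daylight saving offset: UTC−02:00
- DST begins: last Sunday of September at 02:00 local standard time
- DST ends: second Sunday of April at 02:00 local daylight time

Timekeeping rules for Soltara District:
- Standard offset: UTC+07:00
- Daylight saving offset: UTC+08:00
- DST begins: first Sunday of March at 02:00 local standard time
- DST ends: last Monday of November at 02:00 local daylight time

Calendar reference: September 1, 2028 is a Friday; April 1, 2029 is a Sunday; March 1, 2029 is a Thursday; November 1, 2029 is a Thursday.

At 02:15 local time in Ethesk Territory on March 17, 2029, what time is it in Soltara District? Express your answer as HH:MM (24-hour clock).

1 September 2028 is a Friday, so Sundays fall on 3, 10, 17, 24; the last is September 24.
1 April 2029 is a Sunday, so the first Sunday is April 1 and the second is April 8.
Daylight saving runs 24 September 2028 – 8 April 2029; March 17, 2029 is inside that window, so Ethesk Territory is at UTC−02:00.
02:15 Ethesk Territory + 2h = 04:15 UTC.
1 March 2029 is a Thursday, so the first Sunday is March 4.
1 November 2029 is a Thursday, so Mondays fall on 5, 12, 19, 26; the last is November 26.
At the standard offset (UTC+07:00), 04:15 UTC + 7h = 11:15 Soltara District standard time.
The standard-time date in Soltara District, March 17, 2029, falls between 4 March and 26 November, so daylight saving is in effect and Soltara District is at UTC+08:00.
04:15 UTC + 8h = 12:15 Soltara District.

12:15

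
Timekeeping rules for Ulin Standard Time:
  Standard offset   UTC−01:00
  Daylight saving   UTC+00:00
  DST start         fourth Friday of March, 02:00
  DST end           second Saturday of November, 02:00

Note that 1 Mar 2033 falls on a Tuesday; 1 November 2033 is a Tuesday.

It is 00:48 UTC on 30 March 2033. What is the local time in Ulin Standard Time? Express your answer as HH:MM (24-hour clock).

1 March 2033 is a Tuesday, so the first Friday is March 4 and the fourth is March 25.
1 November 2033 is a Tuesday, so the first Saturday is November 5 and the second is November 12.
At the standard offset (UTC−01:00), 00:48 UTC − 1h = 23:48 Ulin Standard Time standard time (rolling into the previous day, 29 March 2033).
The standard-time date in Ulin Standard Time, 29 March 2033, falls between 25 March and 12 November, so daylight saving is in effect and Ulin Standard Time is at UTC+00:00.
00:48 UTC + 0h = 00:48 local.

00:48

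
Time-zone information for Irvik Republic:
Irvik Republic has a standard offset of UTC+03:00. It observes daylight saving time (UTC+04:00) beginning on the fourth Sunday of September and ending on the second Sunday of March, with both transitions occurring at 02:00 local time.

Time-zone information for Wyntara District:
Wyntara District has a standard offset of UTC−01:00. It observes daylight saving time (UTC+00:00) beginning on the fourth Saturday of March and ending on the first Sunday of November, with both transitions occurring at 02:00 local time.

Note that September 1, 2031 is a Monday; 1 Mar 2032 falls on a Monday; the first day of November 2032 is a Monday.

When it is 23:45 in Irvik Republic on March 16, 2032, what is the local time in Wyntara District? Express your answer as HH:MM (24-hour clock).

1 September 2031 is a Monday, so the first Sunday is September 7 and the fourth is September 28.
1 March 2032 is a Monday, so the first Sunday is March 7 and the second is March 14.
Daylight saving runs 28 September 2031 – 14 March 2032; March 16, 2032 is outside that window, so Irvik Republic is on standard time at UTC+03:00.
23:45 Irvik Republic − 3h = 20:45 UTC.
1 March 2032 is a Monday, so the first Saturday is March 6 and the fourth is March 27.
1 November 2032 is a Monday, so the first Sunday is November 7.
At the standard offset (UTC−01:00), 20:45 UTC − 1h = 19:45 Wyntara District standard time.
The standard-time date in Wyntara District, March 16, 2032, is outside the daylight-saving period (27 March – 7 November), so Wyntara District is on standard time, UTC−01:00.
20:45 UTC − 1h = 19:45 Wyntara District.

19:45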